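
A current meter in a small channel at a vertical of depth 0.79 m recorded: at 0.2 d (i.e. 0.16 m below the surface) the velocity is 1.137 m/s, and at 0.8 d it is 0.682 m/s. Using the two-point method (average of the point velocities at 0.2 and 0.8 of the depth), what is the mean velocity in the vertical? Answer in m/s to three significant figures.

0.910 m/s

v̄ = (1.137 + 0.682) / 2 = 0.9095 m/s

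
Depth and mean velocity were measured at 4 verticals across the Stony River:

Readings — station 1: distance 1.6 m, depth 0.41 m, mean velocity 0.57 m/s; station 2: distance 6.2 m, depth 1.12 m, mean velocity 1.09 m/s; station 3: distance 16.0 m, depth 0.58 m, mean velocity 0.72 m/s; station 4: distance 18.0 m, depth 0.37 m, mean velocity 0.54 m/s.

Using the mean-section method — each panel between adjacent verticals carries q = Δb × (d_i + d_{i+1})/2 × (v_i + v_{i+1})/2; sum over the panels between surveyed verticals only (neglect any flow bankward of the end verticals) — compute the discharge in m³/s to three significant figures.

11.1 m³/s

Panel 1-2: Δb = 4.6 m, d̄ = (0.41+1.12)/2 = 0.765, v̄ = (0.57+1.09)/2 = 0.83 → q = 4.6×0.765×0.83 = 2.921 m³/s
Panel 2-3: Δb = 9.8 m, d̄ = (1.12+0.58)/2 = 0.85, v̄ = (1.09+0.72)/2 = 0.905 → q = 9.8×0.85×0.905 = 7.539 m³/s
Panel 3-4: Δb = 2 m, d̄ = (0.58+0.37)/2 = 0.475, v̄ = (0.72+0.54)/2 = 0.63 → q = 2×0.475×0.63 = 0.5985 m³/s
Q = Σ q = 11.06 m³/s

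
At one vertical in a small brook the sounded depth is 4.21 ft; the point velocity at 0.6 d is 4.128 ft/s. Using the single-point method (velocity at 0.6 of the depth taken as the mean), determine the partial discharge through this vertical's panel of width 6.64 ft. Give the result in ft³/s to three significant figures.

115 ft³/s

v̄ = v₀.₆ = 4.128 ft/s
q = v̄ × d × w = 4.128 × 4.21 × 6.64 = 115.4 ft³/s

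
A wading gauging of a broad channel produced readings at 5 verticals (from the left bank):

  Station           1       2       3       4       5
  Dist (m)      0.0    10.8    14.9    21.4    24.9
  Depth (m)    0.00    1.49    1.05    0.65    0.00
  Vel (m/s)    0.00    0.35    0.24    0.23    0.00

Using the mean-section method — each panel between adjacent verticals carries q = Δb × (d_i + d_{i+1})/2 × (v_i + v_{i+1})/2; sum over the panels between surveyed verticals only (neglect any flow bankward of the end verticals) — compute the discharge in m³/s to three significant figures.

Panel 1-2: Δb = 10.8 m, d̄ = (0.00+1.49)/2 = 0.745, v̄ = (0.00+0.35)/2 = 0.175 → q = 10.8×0.745×0.175 = 1.408 m³/s
Panel 2-3: Δb = 4.1 m, d̄ = (1.49+1.05)/2 = 1.27, v̄ = (0.35+0.24)/2 = 0.295 → q = 4.1×1.27×0.295 = 1.536 m³/s
Panel 3-4: Δb = 6.5 m, d̄ = (1.05+0.65)/2 = 0.85, v̄ = (0.24+0.23)/2 = 0.235 → q = 6.5×0.85×0.235 = 1.298 m³/s
Panel 4-5: Δb = 3.5 m, d̄ = (0.65+0.00)/2 = 0.325, v̄ = (0.23+0.00)/2 = 0.115 → q = 3.5×0.325×0.115 = 0.1308 m³/s
Q = Σ q = 4.373 m³/s

4.37 m³/s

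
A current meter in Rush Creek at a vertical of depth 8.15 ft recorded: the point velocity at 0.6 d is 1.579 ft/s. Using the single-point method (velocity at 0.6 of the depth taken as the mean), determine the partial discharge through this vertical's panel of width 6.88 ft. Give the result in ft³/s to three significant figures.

88.5 ft³/s

v̄ = v₀.₆ = 1.579 ft/s
q = v̄ × d × w = 1.579 × 8.15 × 6.88 = 88.54 ft³/s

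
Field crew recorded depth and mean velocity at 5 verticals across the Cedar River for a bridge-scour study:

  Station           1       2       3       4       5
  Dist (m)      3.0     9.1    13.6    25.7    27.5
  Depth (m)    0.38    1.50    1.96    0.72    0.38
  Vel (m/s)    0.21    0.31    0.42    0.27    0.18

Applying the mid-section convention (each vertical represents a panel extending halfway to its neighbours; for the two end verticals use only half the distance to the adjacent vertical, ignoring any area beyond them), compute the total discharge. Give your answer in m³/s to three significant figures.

11.0 m³/s

w_1 = (9.1 − 3.0)/2 = 3.05 m; q_1 = 0.21 × 0.38 × 3.05 = 0.2434 m³/s
w_2 = (13.6 − 3.0)/2 = 5.3 m; q_2 = 0.31 × 1.50 × 5.3 = 2.465 m³/s
w_3 = (25.7 − 9.1)/2 = 8.3 m; q_3 = 0.42 × 1.96 × 8.3 = 6.833 m³/s
w_4 = (27.5 − 13.6)/2 = 6.95 m; q_4 = 0.27 × 0.72 × 6.95 = 1.351 m³/s
w_5 = (27.5 − 25.7)/2 = 0.9 m; q_5 = 0.18 × 0.38 × 0.9 = 0.06156 m³/s
Q = Σ qᵢ = 10.95 m³/s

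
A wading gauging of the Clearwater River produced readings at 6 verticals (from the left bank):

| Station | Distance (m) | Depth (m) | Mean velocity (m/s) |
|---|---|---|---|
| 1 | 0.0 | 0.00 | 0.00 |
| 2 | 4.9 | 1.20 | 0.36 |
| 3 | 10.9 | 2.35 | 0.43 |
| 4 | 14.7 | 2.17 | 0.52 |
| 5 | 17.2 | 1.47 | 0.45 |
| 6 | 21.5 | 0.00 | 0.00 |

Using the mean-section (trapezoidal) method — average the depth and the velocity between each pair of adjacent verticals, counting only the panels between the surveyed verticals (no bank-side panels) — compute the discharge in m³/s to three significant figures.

11.7 m³/s

Panel 1-2: Δb = 4.9 m, d̄ = (0.00+1.20)/2 = 0.6, v̄ = (0.00+0.36)/2 = 0.18 → q = 4.9×0.6×0.18 = 0.5292 m³/s
Panel 2-3: Δb = 6 m, d̄ = (1.20+2.35)/2 = 1.775, v̄ = (0.36+0.43)/2 = 0.395 → q = 6×1.775×0.395 = 4.207 m³/s
Panel 3-4: Δb = 3.8 m, d̄ = (2.35+2.17)/2 = 2.26, v̄ = (0.43+0.52)/2 = 0.475 → q = 3.8×2.26×0.475 = 4.079 m³/s
Panel 4-5: Δb = 2.5 m, d̄ = (2.17+1.47)/2 = 1.82, v̄ = (0.52+0.45)/2 = 0.485 → q = 2.5×1.82×0.485 = 2.207 m³/s
Panel 5-6: Δb = 4.3 m, d̄ = (1.47+0.00)/2 = 0.735, v̄ = (0.45+0.00)/2 = 0.225 → q = 4.3×0.735×0.225 = 0.7111 m³/s
Q = Σ q = 11.73 m³/s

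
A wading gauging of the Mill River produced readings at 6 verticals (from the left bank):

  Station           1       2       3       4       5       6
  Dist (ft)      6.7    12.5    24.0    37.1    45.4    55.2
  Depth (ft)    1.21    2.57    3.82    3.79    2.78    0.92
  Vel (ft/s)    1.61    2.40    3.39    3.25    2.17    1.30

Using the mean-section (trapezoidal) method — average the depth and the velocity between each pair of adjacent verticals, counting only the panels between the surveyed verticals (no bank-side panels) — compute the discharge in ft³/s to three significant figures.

399 ft³/s

Panel 1-2: Δb = 5.8 ft, d̄ = (1.21+2.57)/2 = 1.89, v̄ = (1.61+2.40)/2 = 2.005 → q = 5.8×1.89×2.005 = 21.98 ft³/s
Panel 2-3: Δb = 11.5 ft, d̄ = (2.57+3.82)/2 = 3.195, v̄ = (2.40+3.39)/2 = 2.895 → q = 11.5×3.195×2.895 = 106.4 ft³/s
Panel 3-4: Δb = 13.1 ft, d̄ = (3.82+3.79)/2 = 3.805, v̄ = (3.39+3.25)/2 = 3.32 → q = 13.1×3.805×3.32 = 165.5 ft³/s
Panel 4-5: Δb = 8.3 ft, d̄ = (3.79+2.78)/2 = 3.285, v̄ = (3.25+2.17)/2 = 2.71 → q = 8.3×3.285×2.71 = 73.89 ft³/s
Panel 5-6: Δb = 9.8 ft, d̄ = (2.78+0.92)/2 = 1.85, v̄ = (2.17+1.30)/2 = 1.735 → q = 9.8×1.85×1.735 = 31.46 ft³/s
Q = Σ q = 399.2 ft³/s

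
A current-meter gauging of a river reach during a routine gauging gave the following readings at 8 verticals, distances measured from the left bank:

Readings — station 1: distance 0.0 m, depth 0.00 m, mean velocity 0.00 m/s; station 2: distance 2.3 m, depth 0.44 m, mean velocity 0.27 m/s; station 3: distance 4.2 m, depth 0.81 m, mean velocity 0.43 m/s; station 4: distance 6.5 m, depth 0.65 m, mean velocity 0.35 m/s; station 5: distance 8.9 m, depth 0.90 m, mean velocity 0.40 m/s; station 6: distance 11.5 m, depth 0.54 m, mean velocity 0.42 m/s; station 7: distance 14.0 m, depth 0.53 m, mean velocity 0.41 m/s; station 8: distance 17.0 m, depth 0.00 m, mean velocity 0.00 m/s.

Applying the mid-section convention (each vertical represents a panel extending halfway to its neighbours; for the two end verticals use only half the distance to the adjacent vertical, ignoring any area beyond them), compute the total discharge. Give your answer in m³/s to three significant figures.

w_2 = (4.2 − 0.0)/2 = 2.1 m; q_2 = 0.27 × 0.44 × 2.1 = 0.2495 m³/s
w_3 = (6.5 − 2.3)/2 = 2.1 m; q_3 = 0.43 × 0.81 × 2.1 = 0.7314 m³/s
w_4 = (8.9 − 4.2)/2 = 2.35 m; q_4 = 0.35 × 0.65 × 2.35 = 0.5346 m³/s
w_5 = (11.5 − 6.5)/2 = 2.5 m; q_5 = 0.40 × 0.90 × 2.5 = 0.9000 m³/s
w_6 = (14.0 − 8.9)/2 = 2.55 m; q_6 = 0.42 × 0.54 × 2.55 = 0.5783 m³/s
w_7 = (17.0 − 11.5)/2 = 2.75 m; q_7 = 0.41 × 0.53 × 2.75 = 0.5976 m³/s
Stations 1, 8 contribute zero (depth or velocity is 0).
Q = Σ qᵢ = 3.591 m³/s

3.59 m³/s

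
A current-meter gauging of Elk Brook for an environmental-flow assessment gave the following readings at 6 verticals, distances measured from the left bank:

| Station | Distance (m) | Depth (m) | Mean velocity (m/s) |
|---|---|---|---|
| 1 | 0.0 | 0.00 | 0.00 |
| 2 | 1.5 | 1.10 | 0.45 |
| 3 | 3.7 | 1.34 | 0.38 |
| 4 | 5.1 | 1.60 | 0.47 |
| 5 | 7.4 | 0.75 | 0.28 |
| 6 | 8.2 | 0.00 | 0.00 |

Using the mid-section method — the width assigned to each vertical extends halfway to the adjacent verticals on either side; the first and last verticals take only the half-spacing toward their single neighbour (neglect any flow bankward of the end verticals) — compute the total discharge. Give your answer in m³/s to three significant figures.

3.55 m³/s

w_2 = (3.7 − 0.0)/2 = 1.85 m; q_2 = 0.45 × 1.10 × 1.85 = 0.9158 m³/s
w_3 = (5.1 − 1.5)/2 = 1.8 m; q_3 = 0.38 × 1.34 × 1.8 = 0.9166 m³/s
w_4 = (7.4 − 3.7)/2 = 1.85 m; q_4 = 0.47 × 1.60 × 1.85 = 1.391 m³/s
w_5 = (8.2 − 5.1)/2 = 1.55 m; q_5 = 0.28 × 0.75 × 1.55 = 0.3255 m³/s
Stations 1, 6 contribute zero (depth or velocity is 0).
Q = Σ qᵢ = 3.549 m³/s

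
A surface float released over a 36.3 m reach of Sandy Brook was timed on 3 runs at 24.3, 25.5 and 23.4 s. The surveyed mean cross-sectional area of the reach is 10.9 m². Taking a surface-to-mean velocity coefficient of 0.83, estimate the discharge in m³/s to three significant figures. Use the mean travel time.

13.5 m³/s

t̄ = (24.3 + 25.5 + 23.4) / 3 = 24.4 s
v_surface = L / t̄ = 36.3 / 24.4 = 1.488 m/s
v_mean = 0.83 × 1.488 = 1.235 m/s
Q = A × v_mean = 10.9 × 1.235 = 13.46 m³/s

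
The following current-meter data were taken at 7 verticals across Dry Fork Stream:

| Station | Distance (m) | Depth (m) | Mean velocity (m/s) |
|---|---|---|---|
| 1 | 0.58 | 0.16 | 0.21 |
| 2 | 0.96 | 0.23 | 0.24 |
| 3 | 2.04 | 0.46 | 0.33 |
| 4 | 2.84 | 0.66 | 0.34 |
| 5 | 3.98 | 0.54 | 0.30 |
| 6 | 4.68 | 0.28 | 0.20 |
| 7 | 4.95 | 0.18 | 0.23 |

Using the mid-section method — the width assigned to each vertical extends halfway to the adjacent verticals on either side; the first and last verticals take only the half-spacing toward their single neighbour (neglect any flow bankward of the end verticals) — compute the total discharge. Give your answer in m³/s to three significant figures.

0.589 m³/s

w_1 = (0.96 − 0.58)/2 = 0.19 m; q_1 = 0.21 × 0.16 × 0.19 = 0.006384 m³/s
w_2 = (2.04 − 0.58)/2 = 0.73 m; q_2 = 0.24 × 0.23 × 0.73 = 0.04030 m³/s
w_3 = (2.84 − 0.96)/2 = 0.94 m; q_3 = 0.33 × 0.46 × 0.94 = 0.1427 m³/s
w_4 = (3.98 − 2.04)/2 = 0.97 m; q_4 = 0.34 × 0.66 × 0.97 = 0.2177 m³/s
w_5 = (4.68 − 2.84)/2 = 0.92 m; q_5 = 0.30 × 0.54 × 0.92 = 0.1490 m³/s
w_6 = (4.95 − 3.98)/2 = 0.485 m; q_6 = 0.20 × 0.28 × 0.485 = 0.02716 m³/s
w_7 = (4.95 − 4.68)/2 = 0.135 m; q_7 = 0.23 × 0.18 × 0.135 = 0.005589 m³/s
Q = Σ qᵢ = 0.5888 m³/s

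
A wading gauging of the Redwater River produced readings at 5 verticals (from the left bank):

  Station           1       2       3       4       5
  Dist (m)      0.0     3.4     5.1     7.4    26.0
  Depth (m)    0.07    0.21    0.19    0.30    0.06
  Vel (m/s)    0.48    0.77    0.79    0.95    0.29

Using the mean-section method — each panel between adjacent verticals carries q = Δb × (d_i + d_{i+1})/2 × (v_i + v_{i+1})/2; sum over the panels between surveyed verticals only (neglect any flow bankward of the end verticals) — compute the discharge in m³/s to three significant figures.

3.13 m³/s

Panel 1-2: Δb = 3.4 m, d̄ = (0.07+0.21)/2 = 0.14, v̄ = (0.48+0.77)/2 = 0.625 → q = 3.4×0.14×0.625 = 0.2975 m³/s
Panel 2-3: Δb = 1.7 m, d̄ = (0.21+0.19)/2 = 0.2, v̄ = (0.77+0.79)/2 = 0.78 → q = 1.7×0.2×0.78 = 0.2652 m³/s
Panel 3-4: Δb = 2.3 m, d̄ = (0.19+0.30)/2 = 0.245, v̄ = (0.79+0.95)/2 = 0.87 → q = 2.3×0.245×0.87 = 0.4902 m³/s
Panel 4-5: Δb = 18.6 m, d̄ = (0.30+0.06)/2 = 0.18, v̄ = (0.95+0.29)/2 = 0.62 → q = 18.6×0.18×0.62 = 2.076 m³/s
Q = Σ q = 3.129 m³/s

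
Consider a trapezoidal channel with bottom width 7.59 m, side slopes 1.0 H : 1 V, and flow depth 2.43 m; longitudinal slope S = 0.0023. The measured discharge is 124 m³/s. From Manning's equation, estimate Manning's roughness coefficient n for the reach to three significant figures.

A = (b + z·y)·y = (7.59 + 1.0×2.43)×2.43 = 24.35 m²
P = b + 2y√(1+z²) = 7.59 + 2×2.43×√(1+1.0²) = 14.46 m
R = A/P = 24.35/14.46 = 1.684 m
n = (1/Q)·A·R^(2/3)·S^(1/2) = (1/124) × 24.35 × 1.415 × 0.04796 = 0.01333

0.0133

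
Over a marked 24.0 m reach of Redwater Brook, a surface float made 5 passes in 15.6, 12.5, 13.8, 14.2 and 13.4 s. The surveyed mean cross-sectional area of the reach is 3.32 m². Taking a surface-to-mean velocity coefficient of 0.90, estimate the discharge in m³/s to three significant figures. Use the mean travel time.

5.16 m³/s

t̄ = (15.6 + 12.5 + 13.8 + 14.2 + 13.4) / 5 = 13.9 s
v_surface = L / t̄ = 24.0 / 13.9 = 1.727 m/s
v_mean = 0.90 × 1.727 = 1.554 m/s
Q = A × v_mean = 3.32 × 1.554 = 5.159 m³/s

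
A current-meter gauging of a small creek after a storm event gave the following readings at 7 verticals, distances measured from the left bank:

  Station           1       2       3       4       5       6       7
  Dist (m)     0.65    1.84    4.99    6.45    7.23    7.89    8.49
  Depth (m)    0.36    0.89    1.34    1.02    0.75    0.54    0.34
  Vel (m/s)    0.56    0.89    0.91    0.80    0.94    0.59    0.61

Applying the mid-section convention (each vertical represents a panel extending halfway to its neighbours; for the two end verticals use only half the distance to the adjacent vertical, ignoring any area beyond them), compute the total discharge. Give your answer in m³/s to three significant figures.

w_1 = (1.84 − 0.65)/2 = 0.595 m; q_1 = 0.56 × 0.36 × 0.595 = 0.1200 m³/s
w_2 = (4.99 − 0.65)/2 = 2.17 m; q_2 = 0.89 × 0.89 × 2.17 = 1.719 m³/s
w_3 = (6.45 − 1.84)/2 = 2.305 m; q_3 = 0.91 × 1.34 × 2.305 = 2.811 m³/s
w_4 = (7.23 − 4.99)/2 = 1.12 m; q_4 = 0.80 × 1.02 × 1.12 = 0.9139 m³/s
w_5 = (7.89 − 6.45)/2 = 0.72 m; q_5 = 0.94 × 0.75 × 0.72 = 0.5076 m³/s
w_6 = (8.49 − 7.23)/2 = 0.63 m; q_6 = 0.59 × 0.54 × 0.63 = 0.2007 m³/s
w_7 = (8.49 − 7.89)/2 = 0.3 m; q_7 = 0.61 × 0.34 × 0.3 = 0.06222 m³/s
Q = Σ qᵢ = 6.334 m³/s

6.33 m³/s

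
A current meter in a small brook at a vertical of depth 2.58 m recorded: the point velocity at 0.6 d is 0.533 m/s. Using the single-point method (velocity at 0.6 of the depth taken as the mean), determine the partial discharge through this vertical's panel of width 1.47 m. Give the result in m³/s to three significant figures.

v̄ = v₀.₆ = 0.533 m/s
q = v̄ × d × w = 0.5330 × 2.58 × 1.47 = 2.021 m³/s

2.02 m³/s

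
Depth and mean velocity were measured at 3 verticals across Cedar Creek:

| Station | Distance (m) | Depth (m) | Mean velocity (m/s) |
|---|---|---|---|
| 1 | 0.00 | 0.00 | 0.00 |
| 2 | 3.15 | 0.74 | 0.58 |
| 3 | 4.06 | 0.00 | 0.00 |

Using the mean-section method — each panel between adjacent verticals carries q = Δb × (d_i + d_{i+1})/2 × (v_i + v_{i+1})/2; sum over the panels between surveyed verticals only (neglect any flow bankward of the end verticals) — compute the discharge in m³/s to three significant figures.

Panel 1-2: Δb = 3.15 m, d̄ = (0.00+0.74)/2 = 0.37, v̄ = (0.00+0.58)/2 = 0.29 → q = 3.15×0.37×0.29 = 0.3380 m³/s
Panel 2-3: Δb = 0.91 m, d̄ = (0.74+0.00)/2 = 0.37, v̄ = (0.58+0.00)/2 = 0.29 → q = 0.91×0.37×0.29 = 0.09764 m³/s
Q = Σ q = 0.4356 m³/s

0.436 m³/s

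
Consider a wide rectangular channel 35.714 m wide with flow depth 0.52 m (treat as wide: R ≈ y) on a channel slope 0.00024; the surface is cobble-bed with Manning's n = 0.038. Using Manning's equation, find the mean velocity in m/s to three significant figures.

0.264 m/s

A = b·y = 35.714 × 0.52 = 18.57 m²
Wide channel: R ≈ y = 0.52 m
Q = (1/n)·A·R^(2/3)·S^(1/2) = (1/0.038) × 18.57 × 0.5200^(2/3) × 0.00024^(1/2) = 4.896 m³/s
V = Q/A = 4.896/18.57 = 0.2636 m/s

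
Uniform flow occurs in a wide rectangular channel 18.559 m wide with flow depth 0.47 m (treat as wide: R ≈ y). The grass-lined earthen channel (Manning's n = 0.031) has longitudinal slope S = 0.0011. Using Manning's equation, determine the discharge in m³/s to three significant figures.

5.64 m³/s

A = b·y = 18.559 × 0.47 = 8.723 m²
Wide channel: R ≈ y = 0.47 m
Q = (1/n)·A·R^(2/3)·S^(1/2) = (1/0.031) × 8.723 × 0.4700^(2/3) × 0.0011^(1/2) = 5.641 m³/s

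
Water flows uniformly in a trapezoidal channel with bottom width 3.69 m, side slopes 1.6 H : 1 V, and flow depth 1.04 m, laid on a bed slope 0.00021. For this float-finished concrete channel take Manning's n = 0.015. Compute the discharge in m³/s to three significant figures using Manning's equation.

4.37 m³/s

A = (b + z·y)·y = (3.69 + 1.6×1.04)×1.04 = 5.568 m²
P = b + 2y√(1+z²) = 3.69 + 2×1.04×√(1+1.6²) = 7.615 m
R = A/P = 5.568/7.615 = 0.7313 m
Q = (1/n)·A·R^(2/3)·S^(1/2) = (1/0.015) × 5.568 × 0.7313^(2/3) × 0.00021^(1/2) = 4.366 m³/s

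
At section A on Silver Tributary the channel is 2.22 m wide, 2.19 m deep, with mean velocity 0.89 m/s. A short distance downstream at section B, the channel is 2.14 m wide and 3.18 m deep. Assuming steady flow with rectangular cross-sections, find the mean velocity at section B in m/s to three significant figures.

Q = A₁V₁ = (2.22×2.19) × 0.89 = 4.327 m³/s
A₂ = 2.14 × 3.18 = 6.805 m²
V₂ = Q/A₂ = 4.327/6.805 = 0.6358 m/s

0.636 m/s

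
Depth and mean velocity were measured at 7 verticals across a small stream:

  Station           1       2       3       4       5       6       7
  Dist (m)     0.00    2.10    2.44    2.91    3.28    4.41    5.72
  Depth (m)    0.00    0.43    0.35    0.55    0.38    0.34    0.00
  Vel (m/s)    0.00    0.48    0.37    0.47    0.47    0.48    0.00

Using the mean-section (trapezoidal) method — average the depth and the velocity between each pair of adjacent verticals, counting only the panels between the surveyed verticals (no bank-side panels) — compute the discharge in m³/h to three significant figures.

Panel 1-2: Δb = 2.1 m, d̄ = (0.00+0.43)/2 = 0.215, v̄ = (0.00+0.48)/2 = 0.24 → q = 2.1×0.215×0.24 = 0.1084 m³/s
Panel 2-3: Δb = 0.34 m, d̄ = (0.43+0.35)/2 = 0.39, v̄ = (0.48+0.37)/2 = 0.425 → q = 0.34×0.39×0.425 = 0.05636 m³/s
Panel 3-4: Δb = 0.47 m, d̄ = (0.35+0.55)/2 = 0.45, v̄ = (0.37+0.47)/2 = 0.42 → q = 0.47×0.45×0.42 = 0.08883 m³/s
Panel 4-5: Δb = 0.37 m, d̄ = (0.55+0.38)/2 = 0.465, v̄ = (0.47+0.47)/2 = 0.47 → q = 0.37×0.465×0.47 = 0.08086 m³/s
Panel 5-6: Δb = 1.13 m, d̄ = (0.38+0.34)/2 = 0.36, v̄ = (0.47+0.48)/2 = 0.475 → q = 1.13×0.36×0.475 = 0.1932 m³/s
Panel 6-7: Δb = 1.31 m, d̄ = (0.34+0.00)/2 = 0.17, v̄ = (0.48+0.00)/2 = 0.24 → q = 1.31×0.17×0.24 = 0.05345 m³/s
Q = Σ q = 0.5811 m³/s
= 0.5811 × 3600 = 2092 m³/h

2090 m³/h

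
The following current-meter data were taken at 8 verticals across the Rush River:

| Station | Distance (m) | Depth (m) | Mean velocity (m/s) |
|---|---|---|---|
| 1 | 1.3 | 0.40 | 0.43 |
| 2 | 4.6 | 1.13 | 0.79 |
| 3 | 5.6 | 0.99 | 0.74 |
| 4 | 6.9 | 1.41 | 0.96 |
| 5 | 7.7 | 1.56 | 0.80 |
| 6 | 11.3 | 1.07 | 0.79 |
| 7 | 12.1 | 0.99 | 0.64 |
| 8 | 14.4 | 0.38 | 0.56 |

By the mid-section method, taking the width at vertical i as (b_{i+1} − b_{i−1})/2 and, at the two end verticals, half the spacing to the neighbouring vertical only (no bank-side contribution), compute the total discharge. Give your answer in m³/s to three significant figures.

10.3 m³/s

w_1 = (4.6 − 1.3)/2 = 1.65 m; q_1 = 0.43 × 0.40 × 1.65 = 0.2838 m³/s
w_2 = (5.6 − 1.3)/2 = 2.15 m; q_2 = 0.79 × 1.13 × 2.15 = 1.919 m³/s
w_3 = (6.9 − 4.6)/2 = 1.15 m; q_3 = 0.74 × 0.99 × 1.15 = 0.8425 m³/s
w_4 = (7.7 − 5.6)/2 = 1.05 m; q_4 = 0.96 × 1.41 × 1.05 = 1.421 m³/s
w_5 = (11.3 − 6.9)/2 = 2.2 m; q_5 = 0.80 × 1.56 × 2.2 = 2.746 m³/s
w_6 = (12.1 − 7.7)/2 = 2.2 m; q_6 = 0.79 × 1.07 × 2.2 = 1.860 m³/s
w_7 = (14.4 − 11.3)/2 = 1.55 m; q_7 = 0.64 × 0.99 × 1.55 = 0.9821 m³/s
w_8 = (14.4 − 12.1)/2 = 1.15 m; q_8 = 0.56 × 0.38 × 1.15 = 0.2447 m³/s
Q = Σ qᵢ = 10.30 m³/s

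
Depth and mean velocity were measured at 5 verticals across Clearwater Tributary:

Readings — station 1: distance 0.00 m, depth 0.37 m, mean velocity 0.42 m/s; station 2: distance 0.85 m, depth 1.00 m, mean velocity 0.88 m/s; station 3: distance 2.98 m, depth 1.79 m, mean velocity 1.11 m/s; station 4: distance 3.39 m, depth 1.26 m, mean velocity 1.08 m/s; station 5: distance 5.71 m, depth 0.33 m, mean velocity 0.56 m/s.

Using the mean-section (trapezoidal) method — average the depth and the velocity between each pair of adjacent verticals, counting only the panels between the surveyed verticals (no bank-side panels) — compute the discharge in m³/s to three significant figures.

5.53 m³/s

Panel 1-2: Δb = 0.85 m, d̄ = (0.37+1.00)/2 = 0.685, v̄ = (0.42+0.88)/2 = 0.65 → q = 0.85×0.685×0.65 = 0.3785 m³/s
Panel 2-3: Δb = 2.13 m, d̄ = (1.00+1.79)/2 = 1.395, v̄ = (0.88+1.11)/2 = 0.995 → q = 2.13×1.395×0.995 = 2.956 m³/s
Panel 3-4: Δb = 0.41 m, d̄ = (1.79+1.26)/2 = 1.525, v̄ = (1.11+1.08)/2 = 1.095 → q = 0.41×1.525×1.095 = 0.6846 m³/s
Panel 4-5: Δb = 2.32 m, d̄ = (1.26+0.33)/2 = 0.795, v̄ = (1.08+0.56)/2 = 0.82 → q = 2.32×0.795×0.82 = 1.512 m³/s
Q = Σ q = 5.532 m³/s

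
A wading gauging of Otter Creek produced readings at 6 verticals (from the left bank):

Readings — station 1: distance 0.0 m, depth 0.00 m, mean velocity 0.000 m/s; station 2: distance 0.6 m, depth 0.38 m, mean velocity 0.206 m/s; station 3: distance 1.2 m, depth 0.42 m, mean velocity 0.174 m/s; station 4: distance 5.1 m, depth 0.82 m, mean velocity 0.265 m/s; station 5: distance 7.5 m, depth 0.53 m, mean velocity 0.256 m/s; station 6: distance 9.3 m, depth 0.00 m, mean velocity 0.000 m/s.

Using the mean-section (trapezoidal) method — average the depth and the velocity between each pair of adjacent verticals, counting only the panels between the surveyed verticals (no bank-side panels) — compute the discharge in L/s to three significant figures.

1070 L/s

Panel 1-2: Δb = 0.6 m, d̄ = (0.00+0.38)/2 = 0.19, v̄ = (0.000+0.206)/2 = 0.103 → q = 0.6×0.19×0.103 = 0.01174 m³/s
Panel 2-3: Δb = 0.6 m, d̄ = (0.38+0.42)/2 = 0.4, v̄ = (0.206+0.174)/2 = 0.19 → q = 0.6×0.4×0.19 = 0.04560 m³/s
Panel 3-4: Δb = 3.9 m, d̄ = (0.42+0.82)/2 = 0.62, v̄ = (0.174+0.265)/2 = 0.2195 → q = 3.9×0.62×0.2195 = 0.5308 m³/s
Panel 4-5: Δb = 2.4 m, d̄ = (0.82+0.53)/2 = 0.675, v̄ = (0.265+0.256)/2 = 0.2605 → q = 2.4×0.675×0.2605 = 0.4220 m³/s
Panel 5-6: Δb = 1.8 m, d̄ = (0.53+0.00)/2 = 0.265, v̄ = (0.256+0.000)/2 = 0.128 → q = 1.8×0.265×0.128 = 0.06106 m³/s
Q = Σ q = 1.071 m³/s
= 1.071 × 1000 = 1071 L/s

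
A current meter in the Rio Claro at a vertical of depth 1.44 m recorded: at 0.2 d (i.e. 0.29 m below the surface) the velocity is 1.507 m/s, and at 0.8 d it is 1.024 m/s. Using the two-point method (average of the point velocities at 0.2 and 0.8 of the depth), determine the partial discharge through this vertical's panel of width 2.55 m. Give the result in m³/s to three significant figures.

4.65 m³/s

v̄ = (1.507 + 1.024) / 2 = 1.266 m/s
q = v̄ × d × w = 1.266 × 1.44 × 2.55 = 4.647 m³/s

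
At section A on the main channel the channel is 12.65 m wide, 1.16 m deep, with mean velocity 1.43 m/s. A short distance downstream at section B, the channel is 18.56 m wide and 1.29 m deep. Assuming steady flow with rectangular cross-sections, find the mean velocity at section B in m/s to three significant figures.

Q = A₁V₁ = (12.65×1.16) × 1.43 = 20.98 m³/s
A₂ = 18.56 × 1.29 = 23.94 m²
V₂ = Q/A₂ = 20.98/23.94 = 0.8764 m/s

0.876 m/s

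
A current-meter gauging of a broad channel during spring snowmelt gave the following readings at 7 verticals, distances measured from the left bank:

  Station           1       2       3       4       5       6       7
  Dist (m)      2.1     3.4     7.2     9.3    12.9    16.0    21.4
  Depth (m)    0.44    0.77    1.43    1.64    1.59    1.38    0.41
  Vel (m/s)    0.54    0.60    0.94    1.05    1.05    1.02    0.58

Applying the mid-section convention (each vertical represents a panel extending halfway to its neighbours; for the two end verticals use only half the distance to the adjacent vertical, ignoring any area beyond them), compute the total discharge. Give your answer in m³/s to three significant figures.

22.4 m³/s

w_1 = (3.4 − 2.1)/2 = 0.65 m; q_1 = 0.54 × 0.44 × 0.65 = 0.1544 m³/s
w_2 = (7.2 − 2.1)/2 = 2.55 m; q_2 = 0.60 × 0.77 × 2.55 = 1.178 m³/s
w_3 = (9.3 − 3.4)/2 = 2.95 m; q_3 = 0.94 × 1.43 × 2.95 = 3.965 m³/s
w_4 = (12.9 − 7.2)/2 = 2.85 m; q_4 = 1.05 × 1.64 × 2.85 = 4.908 m³/s
w_5 = (16.0 − 9.3)/2 = 3.35 m; q_5 = 1.05 × 1.59 × 3.35 = 5.593 m³/s
w_6 = (21.4 − 12.9)/2 = 4.25 m; q_6 = 1.02 × 1.38 × 4.25 = 5.982 m³/s
w_7 = (21.4 − 16.0)/2 = 2.7 m; q_7 = 0.58 × 0.41 × 2.7 = 0.6421 m³/s
Q = Σ qᵢ = 22.42 m³/s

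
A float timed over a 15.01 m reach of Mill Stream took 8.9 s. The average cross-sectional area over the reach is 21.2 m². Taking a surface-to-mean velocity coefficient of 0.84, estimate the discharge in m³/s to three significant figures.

30.0 m³/s

v_surface = L / t̄ = 15.01 / 8.9 = 1.687 m/s
v_mean = 0.84 × 1.687 = 1.417 m/s
Q = A × v_mean = 21.2 × 1.417 = 30.03 m³/s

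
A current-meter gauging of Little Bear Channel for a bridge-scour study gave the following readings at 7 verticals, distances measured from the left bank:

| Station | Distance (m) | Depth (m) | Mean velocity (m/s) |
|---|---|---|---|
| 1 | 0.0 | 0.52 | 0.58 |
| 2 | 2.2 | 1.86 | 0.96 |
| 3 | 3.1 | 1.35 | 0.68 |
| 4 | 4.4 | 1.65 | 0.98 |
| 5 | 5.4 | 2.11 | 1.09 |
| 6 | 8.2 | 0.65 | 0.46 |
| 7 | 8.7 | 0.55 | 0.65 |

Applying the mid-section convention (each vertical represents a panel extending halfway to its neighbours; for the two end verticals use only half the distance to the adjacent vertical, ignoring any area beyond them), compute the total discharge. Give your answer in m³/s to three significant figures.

w_1 = (2.2 − 0.0)/2 = 1.1 m; q_1 = 0.58 × 0.52 × 1.1 = 0.3318 m³/s
w_2 = (3.1 − 0.0)/2 = 1.55 m; q_2 = 0.96 × 1.86 × 1.55 = 2.768 m³/s
w_3 = (4.4 − 2.2)/2 = 1.1 m; q_3 = 0.68 × 1.35 × 1.1 = 1.010 m³/s
w_4 = (5.4 − 3.1)/2 = 1.15 m; q_4 = 0.98 × 1.65 × 1.15 = 1.860 m³/s
w_5 = (8.2 − 4.4)/2 = 1.9 m; q_5 = 1.09 × 2.11 × 1.9 = 4.370 m³/s
w_6 = (8.7 − 5.4)/2 = 1.65 m; q_6 = 0.46 × 0.65 × 1.65 = 0.4934 m³/s
w_7 = (8.7 − 8.2)/2 = 0.25 m; q_7 = 0.65 × 0.55 × 0.25 = 0.08938 m³/s
Q = Σ qᵢ = 10.92 m³/s

10.9 m³/s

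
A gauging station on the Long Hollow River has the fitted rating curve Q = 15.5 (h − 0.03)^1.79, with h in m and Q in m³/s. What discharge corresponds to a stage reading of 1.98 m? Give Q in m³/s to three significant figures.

Q = 15.5 × (1.98 − 0.03)^1.79 = 15.5 × 1.95^1.79 = 51.23 m³/s

51.2 m³/s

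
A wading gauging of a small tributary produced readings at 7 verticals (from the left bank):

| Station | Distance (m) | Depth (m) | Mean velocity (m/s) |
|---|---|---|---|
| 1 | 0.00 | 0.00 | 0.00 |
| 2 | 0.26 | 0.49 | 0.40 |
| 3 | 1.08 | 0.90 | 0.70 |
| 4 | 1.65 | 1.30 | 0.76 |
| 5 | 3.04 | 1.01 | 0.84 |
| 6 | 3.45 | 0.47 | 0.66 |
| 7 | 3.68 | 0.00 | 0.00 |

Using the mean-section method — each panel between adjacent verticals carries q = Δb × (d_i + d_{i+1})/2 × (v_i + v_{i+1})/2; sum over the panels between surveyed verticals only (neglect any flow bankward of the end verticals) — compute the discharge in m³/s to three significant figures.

2.31 m³/s

Panel 1-2: Δb = 0.26 m, d̄ = (0.00+0.49)/2 = 0.245, v̄ = (0.00+0.40)/2 = 0.2 → q = 0.26×0.245×0.2 = 0.01274 m³/s
Panel 2-3: Δb = 0.82 m, d̄ = (0.49+0.90)/2 = 0.695, v̄ = (0.40+0.70)/2 = 0.55 → q = 0.82×0.695×0.55 = 0.3134 m³/s
Panel 3-4: Δb = 0.57 m, d̄ = (0.90+1.30)/2 = 1.1, v̄ = (0.70+0.76)/2 = 0.73 → q = 0.57×1.1×0.73 = 0.4577 m³/s
Panel 4-5: Δb = 1.39 m, d̄ = (1.30+1.01)/2 = 1.155, v̄ = (0.76+0.84)/2 = 0.8 → q = 1.39×1.155×0.8 = 1.284 m³/s
Panel 5-6: Δb = 0.41 m, d̄ = (1.01+0.47)/2 = 0.74, v̄ = (0.84+0.66)/2 = 0.75 → q = 0.41×0.74×0.75 = 0.2276 m³/s
Panel 6-7: Δb = 0.23 m, d̄ = (0.47+0.00)/2 = 0.235, v̄ = (0.66+0.00)/2 = 0.33 → q = 0.23×0.235×0.33 = 0.01784 m³/s
Q = Σ q = 2.314 m³/s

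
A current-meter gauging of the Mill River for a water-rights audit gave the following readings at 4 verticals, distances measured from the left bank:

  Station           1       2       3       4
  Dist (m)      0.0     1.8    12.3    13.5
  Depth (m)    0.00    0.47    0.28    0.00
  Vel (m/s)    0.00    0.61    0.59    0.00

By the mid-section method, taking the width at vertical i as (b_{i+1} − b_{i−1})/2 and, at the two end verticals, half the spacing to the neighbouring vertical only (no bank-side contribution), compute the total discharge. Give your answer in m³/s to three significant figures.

w_2 = (12.3 − 0.0)/2 = 6.15 m; q_2 = 0.61 × 0.47 × 6.15 = 1.763 m³/s
w_3 = (13.5 − 1.8)/2 = 5.85 m; q_3 = 0.59 × 0.28 × 5.85 = 0.9664 m³/s
Stations 1, 4 contribute zero (depth or velocity is 0).
Q = Σ qᵢ = 2.730 m³/s

2.73 m³/s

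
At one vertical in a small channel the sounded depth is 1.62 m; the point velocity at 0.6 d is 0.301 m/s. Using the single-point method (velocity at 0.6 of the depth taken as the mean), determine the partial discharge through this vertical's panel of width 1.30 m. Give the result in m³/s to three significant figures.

v̄ = v₀.₆ = 0.301 m/s
q = v̄ × d × w = 0.3010 × 1.62 × 1.30 = 0.6339 m³/s

0.634 m³/s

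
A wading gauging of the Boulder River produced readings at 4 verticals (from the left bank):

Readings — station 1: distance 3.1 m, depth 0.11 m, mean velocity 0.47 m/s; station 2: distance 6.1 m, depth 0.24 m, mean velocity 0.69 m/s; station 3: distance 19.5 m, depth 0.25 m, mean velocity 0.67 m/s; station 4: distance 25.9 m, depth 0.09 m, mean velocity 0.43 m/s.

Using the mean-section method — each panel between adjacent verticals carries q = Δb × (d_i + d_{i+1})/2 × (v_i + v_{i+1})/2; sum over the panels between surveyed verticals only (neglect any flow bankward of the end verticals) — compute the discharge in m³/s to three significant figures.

Panel 1-2: Δb = 3 m, d̄ = (0.11+0.24)/2 = 0.175, v̄ = (0.47+0.69)/2 = 0.58 → q = 3×0.175×0.58 = 0.3045 m³/s
Panel 2-3: Δb = 13.4 m, d̄ = (0.24+0.25)/2 = 0.245, v̄ = (0.69+0.67)/2 = 0.68 → q = 13.4×0.245×0.68 = 2.232 m³/s
Panel 3-4: Δb = 6.4 m, d̄ = (0.25+0.09)/2 = 0.17, v̄ = (0.67+0.43)/2 = 0.55 → q = 6.4×0.17×0.55 = 0.5984 m³/s
Q = Σ q = 3.135 m³/s

3.14 m³/s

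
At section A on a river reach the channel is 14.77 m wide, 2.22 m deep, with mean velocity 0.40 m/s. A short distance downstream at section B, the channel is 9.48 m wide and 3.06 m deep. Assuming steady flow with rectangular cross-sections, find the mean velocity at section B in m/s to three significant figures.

Q = A₁V₁ = (14.77×2.22) × 0.40 = 13.12 m³/s
A₂ = 9.48 × 3.06 = 29.01 m²
V₂ = Q/A₂ = 13.12/29.01 = 0.4521 m/s

0.452 m/s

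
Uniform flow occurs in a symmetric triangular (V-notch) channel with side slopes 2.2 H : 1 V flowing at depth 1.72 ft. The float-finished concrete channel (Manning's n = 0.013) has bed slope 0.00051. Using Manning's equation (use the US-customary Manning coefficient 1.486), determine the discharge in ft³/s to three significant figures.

14.3 ft³/s

A = z·y² = 2.2×1.72² = 6.508 ft²
P = 2y√(1+z²) = 2×1.72×√(1+2.2²) = 8.313 ft
R = A/P = 6.508/8.313 = 0.7829 ft
Q = (1.486/n)·A·R^(2/3)·S^(1/2) = (1.486/0.013) × 6.508 × 0.7829^(2/3) × 0.00051^(1/2) = 14.27 ft³/s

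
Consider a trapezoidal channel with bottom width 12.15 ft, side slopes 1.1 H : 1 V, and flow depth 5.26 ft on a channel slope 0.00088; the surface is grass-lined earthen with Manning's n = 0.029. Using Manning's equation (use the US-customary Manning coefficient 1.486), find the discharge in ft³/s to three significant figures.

324 ft³/s

A = (b + z·y)·y = (12.15 + 1.1×5.26)×5.26 = 94.34 ft²
P = b + 2y√(1+z²) = 12.15 + 2×5.26×√(1+1.1²) = 27.79 ft
R = A/P = 94.34/27.79 = 3.395 ft
Q = (1.486/n)·A·R^(2/3)·S^(1/2) = (1.486/0.029) × 94.34 × 3.395^(2/3) × 0.00088^(1/2) = 323.9 ft³/s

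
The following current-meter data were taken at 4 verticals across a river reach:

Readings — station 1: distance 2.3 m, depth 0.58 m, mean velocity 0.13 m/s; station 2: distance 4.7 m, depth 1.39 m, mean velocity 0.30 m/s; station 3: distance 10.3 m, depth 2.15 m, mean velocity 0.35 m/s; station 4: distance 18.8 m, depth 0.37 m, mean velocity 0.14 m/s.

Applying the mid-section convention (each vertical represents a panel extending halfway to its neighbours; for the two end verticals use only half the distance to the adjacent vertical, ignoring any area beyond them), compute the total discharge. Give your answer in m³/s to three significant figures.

w_1 = (4.7 − 2.3)/2 = 1.2 m; q_1 = 0.13 × 0.58 × 1.2 = 0.09048 m³/s
w_2 = (10.3 − 2.3)/2 = 4 m; q_2 = 0.30 × 1.39 × 4 = 1.668 m³/s
w_3 = (18.8 − 4.7)/2 = 7.05 m; q_3 = 0.35 × 2.15 × 7.05 = 5.305 m³/s
w_4 = (18.8 − 10.3)/2 = 4.25 m; q_4 = 0.14 × 0.37 × 4.25 = 0.2202 m³/s
Q = Σ qᵢ = 7.284 m³/s

7.28 m³/s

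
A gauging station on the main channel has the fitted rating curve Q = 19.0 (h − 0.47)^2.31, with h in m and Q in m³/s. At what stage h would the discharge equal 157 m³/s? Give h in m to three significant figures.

h − h₀ = (Q/C)^(1/b) = (157/19.0)^(1/2.31) = 2.495 m
h = 0.47 + 2.495 = 2.965 m

2.96 m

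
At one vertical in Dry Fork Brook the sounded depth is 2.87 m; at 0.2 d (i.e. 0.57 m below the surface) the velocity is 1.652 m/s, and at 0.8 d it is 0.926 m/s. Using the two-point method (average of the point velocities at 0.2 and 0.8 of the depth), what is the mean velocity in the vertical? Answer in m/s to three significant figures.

1.29 m/s

v̄ = (1.652 + 0.926) / 2 = 1.289 m/s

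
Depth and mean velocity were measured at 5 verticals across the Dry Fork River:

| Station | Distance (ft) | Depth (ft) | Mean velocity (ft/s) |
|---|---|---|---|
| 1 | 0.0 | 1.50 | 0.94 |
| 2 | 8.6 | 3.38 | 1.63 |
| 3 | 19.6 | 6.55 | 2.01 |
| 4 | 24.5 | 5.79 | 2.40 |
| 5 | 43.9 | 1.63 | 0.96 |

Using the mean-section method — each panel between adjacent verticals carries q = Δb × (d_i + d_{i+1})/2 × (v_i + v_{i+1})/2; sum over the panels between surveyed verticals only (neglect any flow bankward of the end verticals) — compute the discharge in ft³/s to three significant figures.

Panel 1-2: Δb = 8.6 ft, d̄ = (1.50+3.38)/2 = 2.44, v̄ = (0.94+1.63)/2 = 1.285 → q = 8.6×2.44×1.285 = 26.96 ft³/s
Panel 2-3: Δb = 11 ft, d̄ = (3.38+6.55)/2 = 4.965, v̄ = (1.63+2.01)/2 = 1.82 → q = 11×4.965×1.82 = 99.40 ft³/s
Panel 3-4: Δb = 4.9 ft, d̄ = (6.55+5.79)/2 = 6.17, v̄ = (2.01+2.40)/2 = 2.205 → q = 4.9×6.17×2.205 = 66.66 ft³/s
Panel 4-5: Δb = 19.4 ft, d̄ = (5.79+1.63)/2 = 3.71, v̄ = (2.40+0.96)/2 = 1.68 → q = 19.4×3.71×1.68 = 120.9 ft³/s
Q = Σ q = 313.9 ft³/s

314 ft³/s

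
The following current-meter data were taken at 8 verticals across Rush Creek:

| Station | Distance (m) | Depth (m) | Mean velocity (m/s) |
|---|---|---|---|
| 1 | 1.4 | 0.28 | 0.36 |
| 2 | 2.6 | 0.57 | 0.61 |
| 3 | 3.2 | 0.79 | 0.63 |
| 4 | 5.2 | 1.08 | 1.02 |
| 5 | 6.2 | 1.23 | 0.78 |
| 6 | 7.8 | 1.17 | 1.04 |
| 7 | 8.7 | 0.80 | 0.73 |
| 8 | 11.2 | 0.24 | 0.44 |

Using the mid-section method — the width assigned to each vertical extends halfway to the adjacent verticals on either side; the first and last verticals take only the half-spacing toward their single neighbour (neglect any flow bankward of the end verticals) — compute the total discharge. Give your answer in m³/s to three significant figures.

6.57 m³/s

w_1 = (2.6 − 1.4)/2 = 0.6 m; q_1 = 0.36 × 0.28 × 0.6 = 0.06048 m³/s
w_2 = (3.2 − 1.4)/2 = 0.9 m; q_2 = 0.61 × 0.57 × 0.9 = 0.3129 m³/s
w_3 = (5.2 − 2.6)/2 = 1.3 m; q_3 = 0.63 × 0.79 × 1.3 = 0.6470 m³/s
w_4 = (6.2 − 3.2)/2 = 1.5 m; q_4 = 1.02 × 1.08 × 1.5 = 1.652 m³/s
w_5 = (7.8 − 5.2)/2 = 1.3 m; q_5 = 0.78 × 1.23 × 1.3 = 1.247 m³/s
w_6 = (8.7 − 6.2)/2 = 1.25 m; q_6 = 1.04 × 1.17 × 1.25 = 1.521 m³/s
w_7 = (11.2 − 7.8)/2 = 1.7 m; q_7 = 0.73 × 0.80 × 1.7 = 0.9928 m³/s
w_8 = (11.2 − 8.7)/2 = 1.25 m; q_8 = 0.44 × 0.24 × 1.25 = 0.1320 m³/s
Q = Σ qᵢ = 6.566 m³/s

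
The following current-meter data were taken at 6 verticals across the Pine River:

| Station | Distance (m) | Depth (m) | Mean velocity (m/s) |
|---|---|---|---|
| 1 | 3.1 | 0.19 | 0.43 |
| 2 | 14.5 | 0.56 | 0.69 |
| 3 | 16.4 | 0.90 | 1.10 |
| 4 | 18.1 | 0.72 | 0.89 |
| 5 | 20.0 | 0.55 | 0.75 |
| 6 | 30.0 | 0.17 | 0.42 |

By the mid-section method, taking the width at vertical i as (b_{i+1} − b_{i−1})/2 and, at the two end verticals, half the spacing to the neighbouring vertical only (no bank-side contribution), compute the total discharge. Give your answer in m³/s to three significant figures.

w_1 = (14.5 − 3.1)/2 = 5.7 m; q_1 = 0.43 × 0.19 × 5.7 = 0.4657 m³/s
w_2 = (16.4 − 3.1)/2 = 6.65 m; q_2 = 0.69 × 0.56 × 6.65 = 2.570 m³/s
w_3 = (18.1 − 14.5)/2 = 1.8 m; q_3 = 1.10 × 0.90 × 1.8 = 1.782 m³/s
w_4 = (20.0 − 16.4)/2 = 1.8 m; q_4 = 0.89 × 0.72 × 1.8 = 1.153 m³/s
w_5 = (30.0 − 18.1)/2 = 5.95 m; q_5 = 0.75 × 0.55 × 5.95 = 2.454 m³/s
w_6 = (30.0 − 20.0)/2 = 5 m; q_6 = 0.42 × 0.17 × 5 = 0.3570 m³/s
Q = Σ qᵢ = 8.782 m³/s

8.78 m³/s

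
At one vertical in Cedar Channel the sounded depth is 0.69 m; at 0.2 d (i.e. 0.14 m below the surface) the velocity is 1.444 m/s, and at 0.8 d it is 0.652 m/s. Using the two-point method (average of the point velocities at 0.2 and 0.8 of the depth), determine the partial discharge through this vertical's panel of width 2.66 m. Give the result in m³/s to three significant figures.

1.92 m³/s

v̄ = (1.444 + 0.652) / 2 = 1.048 m/s
q = v̄ × d × w = 1.048 × 0.69 × 2.66 = 1.923 m³/s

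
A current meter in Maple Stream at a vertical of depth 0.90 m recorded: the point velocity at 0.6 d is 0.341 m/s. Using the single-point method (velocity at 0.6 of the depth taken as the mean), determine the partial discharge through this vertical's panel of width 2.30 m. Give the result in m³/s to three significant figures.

0.706 m³/s

v̄ = v₀.₆ = 0.341 m/s
q = v̄ × d × w = 0.3410 × 0.90 × 2.30 = 0.7059 m³/s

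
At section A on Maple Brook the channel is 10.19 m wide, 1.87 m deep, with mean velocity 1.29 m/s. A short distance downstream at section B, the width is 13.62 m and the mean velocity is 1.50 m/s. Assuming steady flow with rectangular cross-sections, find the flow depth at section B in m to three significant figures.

1.20 m

Q = A₁V₁ = (10.19×1.87) × 1.29 = 24.58 m³/s
d₂ = Q/(b₂ V₂) = 24.58/(13.62×1.50) = 1.203 m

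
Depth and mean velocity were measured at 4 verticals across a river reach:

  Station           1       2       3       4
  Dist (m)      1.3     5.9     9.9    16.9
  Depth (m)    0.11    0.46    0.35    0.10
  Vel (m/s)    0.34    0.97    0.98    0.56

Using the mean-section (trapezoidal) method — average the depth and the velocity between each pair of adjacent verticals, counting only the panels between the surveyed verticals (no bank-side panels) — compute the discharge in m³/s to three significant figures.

Panel 1-2: Δb = 4.6 m, d̄ = (0.11+0.46)/2 = 0.285, v̄ = (0.34+0.97)/2 = 0.655 → q = 4.6×0.285×0.655 = 0.8587 m³/s
Panel 2-3: Δb = 4 m, d̄ = (0.46+0.35)/2 = 0.405, v̄ = (0.97+0.98)/2 = 0.975 → q = 4×0.405×0.975 = 1.580 m³/s
Panel 3-4: Δb = 7 m, d̄ = (0.35+0.10)/2 = 0.225, v̄ = (0.98+0.56)/2 = 0.77 → q = 7×0.225×0.77 = 1.213 m³/s
Q = Σ q = 3.651 m³/s

3.65 m³/s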